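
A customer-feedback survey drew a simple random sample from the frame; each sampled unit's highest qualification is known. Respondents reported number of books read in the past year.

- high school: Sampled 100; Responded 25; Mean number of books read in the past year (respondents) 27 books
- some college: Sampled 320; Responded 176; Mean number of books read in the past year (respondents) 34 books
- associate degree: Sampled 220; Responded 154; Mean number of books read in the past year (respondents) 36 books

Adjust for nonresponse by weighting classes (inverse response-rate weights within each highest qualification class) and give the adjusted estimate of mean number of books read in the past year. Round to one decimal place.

33.6

Response rates by class: high school 25/100 = 25%, some college 176/320 = 55%, associate degree 154/220 = 70%.
Weighting each respondent by the inverse class response rate inflates each class back to its sampled size, so the class weight is n_sampled:
  high school: 100 × 27 = 2700
  some college: 320 × 34 = 10,880
  associate degree: 220 × 36 = 7920
Adjusted estimate = 21,500 / 640 = 33.5938 → 33.6.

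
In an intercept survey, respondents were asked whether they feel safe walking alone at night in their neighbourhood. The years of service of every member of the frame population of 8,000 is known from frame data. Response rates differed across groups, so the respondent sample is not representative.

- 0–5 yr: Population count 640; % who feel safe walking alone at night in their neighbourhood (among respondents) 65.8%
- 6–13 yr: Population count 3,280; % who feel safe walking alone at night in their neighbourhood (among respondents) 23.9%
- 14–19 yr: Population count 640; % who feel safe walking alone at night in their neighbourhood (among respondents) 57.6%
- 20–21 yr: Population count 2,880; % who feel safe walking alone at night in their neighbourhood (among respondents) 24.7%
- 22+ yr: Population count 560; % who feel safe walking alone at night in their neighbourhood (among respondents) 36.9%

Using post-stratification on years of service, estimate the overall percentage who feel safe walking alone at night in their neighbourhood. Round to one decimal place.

31.1%

Post-stratification weights by population share, not respondent share:
  0–5 yr: (640/8,000) × 65.8 = 5.264
  6–13 yr: (3,280/8,000) × 23.9 = 9.799
  14–19 yr: (640/8,000) × 57.6 = 4.608
  20–21 yr: (2,880/8,000) × 24.7 = 8.892
  22+ yr: (560/8,000) × 36.9 = 2.583
Post-stratified estimate = 31.146 → 31.1%.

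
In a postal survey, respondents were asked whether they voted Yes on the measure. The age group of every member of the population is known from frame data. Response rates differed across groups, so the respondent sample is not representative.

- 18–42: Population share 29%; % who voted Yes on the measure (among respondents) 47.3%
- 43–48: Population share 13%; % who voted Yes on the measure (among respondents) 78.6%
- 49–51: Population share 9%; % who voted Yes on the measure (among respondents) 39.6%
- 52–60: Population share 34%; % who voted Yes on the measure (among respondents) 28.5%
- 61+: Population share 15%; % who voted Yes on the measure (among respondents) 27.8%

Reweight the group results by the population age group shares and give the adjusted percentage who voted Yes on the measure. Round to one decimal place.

Post-stratification weights by population share, not respondent share:
  18–42: 0.29 × 47.3 = 13.717
  43–48: 0.13 × 78.6 = 10.218
  49–51: 0.09 × 39.6 = 3.564
  52–60: 0.34 × 28.5 = 9.69
  61+: 0.15 × 27.8 = 4.17
Post-stratified estimate = 41.359 → 41.4%.

41.4%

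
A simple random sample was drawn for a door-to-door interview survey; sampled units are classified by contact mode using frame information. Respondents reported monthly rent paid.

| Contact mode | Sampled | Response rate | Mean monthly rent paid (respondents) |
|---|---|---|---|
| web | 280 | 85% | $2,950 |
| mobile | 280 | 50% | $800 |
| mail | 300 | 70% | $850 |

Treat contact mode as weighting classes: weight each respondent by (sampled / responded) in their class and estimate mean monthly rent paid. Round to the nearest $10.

$1,520

Weighting each respondent by the inverse class response rate inflates each class back to its sampled size, so the class weight is n_sampled:
  web: 280 × 2950 = 826,000
  mobile: 280 × 800 = 224,000
  mail: 300 × 850 = 255,000
Adjusted estimate = 1,305,000 / 860 = 1517.44 → $1,520.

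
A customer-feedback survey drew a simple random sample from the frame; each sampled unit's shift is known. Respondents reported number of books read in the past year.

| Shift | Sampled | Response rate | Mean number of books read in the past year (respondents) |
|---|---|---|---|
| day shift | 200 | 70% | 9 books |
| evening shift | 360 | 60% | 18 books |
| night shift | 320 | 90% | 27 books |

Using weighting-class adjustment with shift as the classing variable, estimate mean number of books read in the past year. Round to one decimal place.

With weight = n_sampled/n_responded per class, the weighted class total is n_sampled:
  day shift: 200 × 9 = 1800
  evening shift: 360 × 18 = 6480
  night shift: 320 × 27 = 8640
Adjusted estimate = 16,920 / 880 = 19.2273 → 19.2.

19.2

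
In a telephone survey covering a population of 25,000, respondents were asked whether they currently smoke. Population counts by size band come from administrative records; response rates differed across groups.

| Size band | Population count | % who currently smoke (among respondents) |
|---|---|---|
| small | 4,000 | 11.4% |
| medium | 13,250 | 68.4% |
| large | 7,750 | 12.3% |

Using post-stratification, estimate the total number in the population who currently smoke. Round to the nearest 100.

Apply each group's respondent rate to its population count:
  small: 4,000 × 11.4% = 456
  medium: 13,250 × 68.4% = 9063
  large: 7,750 × 12.3% = 953.25
Estimated total = 10472.2 → 10,500.

10,500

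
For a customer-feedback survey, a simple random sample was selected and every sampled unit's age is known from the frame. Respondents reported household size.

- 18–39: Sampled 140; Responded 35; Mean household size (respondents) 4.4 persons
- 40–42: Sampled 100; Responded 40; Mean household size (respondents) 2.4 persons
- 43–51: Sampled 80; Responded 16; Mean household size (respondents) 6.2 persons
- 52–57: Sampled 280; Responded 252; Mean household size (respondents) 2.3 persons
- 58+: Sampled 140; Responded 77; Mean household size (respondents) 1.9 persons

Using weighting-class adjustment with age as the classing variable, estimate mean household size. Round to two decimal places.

Response rates by class: 18–39 35/140 = 25%, 40–42 40/100 = 40%, 43–51 16/80 = 20%, 52–57 252/280 = 90%, 58+ 77/140 = 55%.
With weight = n_sampled/n_responded per class, the weighted class total is n_sampled:
  18–39: 140 × 4.4 = 616
  40–42: 100 × 2.4 = 240
  43–51: 80 × 6.2 = 496
  52–57: 280 × 2.3 = 644
  58+: 140 × 1.9 = 266
Adjusted estimate = 2262 / 740 = 3.05676 → 3.06.

3.06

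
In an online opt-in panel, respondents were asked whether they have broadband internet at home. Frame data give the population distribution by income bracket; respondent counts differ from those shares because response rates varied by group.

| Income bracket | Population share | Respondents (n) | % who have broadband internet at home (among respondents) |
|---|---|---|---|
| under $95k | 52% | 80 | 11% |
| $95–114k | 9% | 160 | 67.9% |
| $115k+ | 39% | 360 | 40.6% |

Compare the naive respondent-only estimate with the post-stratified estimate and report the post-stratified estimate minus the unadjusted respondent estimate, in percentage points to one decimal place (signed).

-16.3 percentage points

Without adjustment, the pooled respondent share is:
  (80/600)×11 + (160/600)×67.9 + (360/600)×40.6 = 43.9333%
Post-stratifying to population shares instead:
  0.52×11 + 0.09×67.9 + 0.39×40.6 = 27.665%
Difference = 27.665 − 43.9333 = -16.2683 pp.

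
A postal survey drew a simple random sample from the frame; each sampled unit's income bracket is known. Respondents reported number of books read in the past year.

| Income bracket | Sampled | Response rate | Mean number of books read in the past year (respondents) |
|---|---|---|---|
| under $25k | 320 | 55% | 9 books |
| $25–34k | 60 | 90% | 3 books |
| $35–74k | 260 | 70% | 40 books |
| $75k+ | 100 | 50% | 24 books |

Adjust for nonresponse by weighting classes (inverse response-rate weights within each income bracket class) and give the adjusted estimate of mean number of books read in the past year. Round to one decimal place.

21.4

Each respondent's weight = sampled/responded in their class; summing within a class gives n_sampled, so:
  under $25k: 320 × 9 = 2880
  $25–34k: 60 × 3 = 180
  $35–74k: 260 × 40 = 10,400
  $75k+: 100 × 24 = 2400
Adjusted estimate = 15,860 / 740 = 21.4324 → 21.4.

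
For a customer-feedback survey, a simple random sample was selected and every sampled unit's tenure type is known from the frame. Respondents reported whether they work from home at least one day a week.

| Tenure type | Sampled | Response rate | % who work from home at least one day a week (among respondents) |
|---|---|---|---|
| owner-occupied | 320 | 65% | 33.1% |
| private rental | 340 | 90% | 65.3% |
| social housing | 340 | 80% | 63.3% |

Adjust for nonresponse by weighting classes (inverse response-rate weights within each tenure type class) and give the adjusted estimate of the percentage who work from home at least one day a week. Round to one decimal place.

Weighting each respondent by the inverse class response rate inflates each class back to its sampled size, so the class weight is n_sampled:
  owner-occupied: 320 × 33.1 = 10,592
  private rental: 340 × 65.3 = 22,202
  social housing: 340 × 63.3 = 21,522
Adjusted estimate = 54,316 / 1,000 = 54.316 → 54.3%.

54.3%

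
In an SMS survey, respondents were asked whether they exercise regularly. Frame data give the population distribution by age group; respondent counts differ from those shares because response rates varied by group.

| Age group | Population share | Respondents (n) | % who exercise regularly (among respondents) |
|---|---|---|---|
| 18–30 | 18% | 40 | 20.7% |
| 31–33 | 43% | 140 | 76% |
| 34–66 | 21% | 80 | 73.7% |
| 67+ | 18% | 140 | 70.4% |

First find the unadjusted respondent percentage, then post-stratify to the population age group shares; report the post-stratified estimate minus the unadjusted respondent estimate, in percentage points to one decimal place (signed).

Unadjusted (pooled respondent) estimate weights by respondent counts:
  (40/400)×20.7 + (140/400)×76 + (80/400)×73.7 + (140/400)×70.4 = 68.05%
Post-stratifying to population shares instead:
  0.18×20.7 + 0.43×76 + 0.21×73.7 + 0.18×70.4 = 64.555%
Difference = 64.555 − 68.05 = -3.495 pp.

-3.5 percentage points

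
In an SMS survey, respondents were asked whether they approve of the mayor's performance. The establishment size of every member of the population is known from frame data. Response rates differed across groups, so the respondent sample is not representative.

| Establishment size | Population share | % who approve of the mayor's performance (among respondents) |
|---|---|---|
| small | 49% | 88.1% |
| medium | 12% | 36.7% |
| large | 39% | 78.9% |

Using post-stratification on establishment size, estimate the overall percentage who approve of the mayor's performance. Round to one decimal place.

78.3%

Weight each group's respondent value by its population share:
  small: 0.49 × 88.1 = 43.169
  medium: 0.12 × 36.7 = 4.404
  large: 0.39 × 78.9 = 30.771
Post-stratified estimate = 78.344 → 78.3%.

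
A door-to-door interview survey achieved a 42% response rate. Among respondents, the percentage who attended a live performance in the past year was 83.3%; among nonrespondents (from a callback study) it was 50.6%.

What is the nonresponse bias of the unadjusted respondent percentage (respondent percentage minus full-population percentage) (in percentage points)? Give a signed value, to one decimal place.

Nonresponse fraction = 1 − 0.42 = 0.58.
Bias = (nonresponse fraction) × (respondent percentage − nonrespondent percentage)
     = 0.58 × (83.3 − 50.6) = 0.58 × 32.7 = 18.966.

+19.0 percentage points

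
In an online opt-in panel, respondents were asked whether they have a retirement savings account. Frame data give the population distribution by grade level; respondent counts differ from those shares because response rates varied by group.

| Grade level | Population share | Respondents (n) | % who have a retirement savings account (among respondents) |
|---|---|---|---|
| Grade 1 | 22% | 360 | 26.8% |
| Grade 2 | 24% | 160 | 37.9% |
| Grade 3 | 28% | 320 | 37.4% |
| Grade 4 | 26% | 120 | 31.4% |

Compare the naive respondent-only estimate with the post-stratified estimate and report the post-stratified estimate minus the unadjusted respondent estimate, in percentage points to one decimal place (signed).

Without adjustment, the pooled respondent share is:
  (360/960)×26.8 + (160/960)×37.9 + (320/960)×37.4 + (120/960)×31.4 = 32.7583%
Post-stratified estimate weights by population shares:
  0.22×26.8 + 0.24×37.9 + 0.28×37.4 + 0.26×31.4 = 33.628%
Difference = 33.628 − 32.7583 = 0.8697 pp.

+0.9 percentage points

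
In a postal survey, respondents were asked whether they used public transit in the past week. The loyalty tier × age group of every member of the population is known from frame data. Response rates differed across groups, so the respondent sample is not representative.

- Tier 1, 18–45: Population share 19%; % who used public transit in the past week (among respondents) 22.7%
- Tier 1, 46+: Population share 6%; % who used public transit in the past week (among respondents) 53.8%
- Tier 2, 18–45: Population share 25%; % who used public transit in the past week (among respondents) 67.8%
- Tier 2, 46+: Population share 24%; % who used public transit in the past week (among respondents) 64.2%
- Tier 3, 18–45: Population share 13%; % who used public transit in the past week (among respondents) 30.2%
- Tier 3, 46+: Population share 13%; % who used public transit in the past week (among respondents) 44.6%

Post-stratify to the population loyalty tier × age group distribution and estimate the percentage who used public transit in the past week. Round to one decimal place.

Weight each group's respondent value by its population share:
  Tier 1, 18–45: 0.19 × 22.7 = 4.313
  Tier 1, 46+: 0.06 × 53.8 = 3.228
  Tier 2, 18–45: 0.25 × 67.8 = 16.95
  Tier 2, 46+: 0.24 × 64.2 = 15.408
  Tier 3, 18–45: 0.13 × 30.2 = 3.926
  Tier 3, 46+: 0.13 × 44.6 = 5.798
Post-stratified estimate = 49.623 → 49.6%.

49.6%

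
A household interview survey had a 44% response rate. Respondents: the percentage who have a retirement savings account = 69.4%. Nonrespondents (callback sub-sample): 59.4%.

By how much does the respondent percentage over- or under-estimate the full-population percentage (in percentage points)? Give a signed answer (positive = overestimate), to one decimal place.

+5.6 percentage points

Nonresponse fraction = 1 − 0.44 = 0.56.
Bias = (nonresponse fraction) × (respondent percentage − nonrespondent percentage)
     = 0.56 × (69.4 − 59.4) = 0.56 × 10 = 5.6.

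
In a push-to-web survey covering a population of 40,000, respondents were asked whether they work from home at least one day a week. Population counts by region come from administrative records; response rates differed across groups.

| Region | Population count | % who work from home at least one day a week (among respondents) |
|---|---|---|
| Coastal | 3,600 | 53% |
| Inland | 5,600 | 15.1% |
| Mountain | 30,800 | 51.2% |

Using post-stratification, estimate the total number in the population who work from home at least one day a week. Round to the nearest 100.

18,500

Each cell contributes its population count × the respondent rate:
  Coastal: 3,600 × 53% = 1908
  Inland: 5,600 × 15.1% = 845.6
  Mountain: 30,800 × 51.2% = 15769.6
Estimated total = 18523.2 → 18,500.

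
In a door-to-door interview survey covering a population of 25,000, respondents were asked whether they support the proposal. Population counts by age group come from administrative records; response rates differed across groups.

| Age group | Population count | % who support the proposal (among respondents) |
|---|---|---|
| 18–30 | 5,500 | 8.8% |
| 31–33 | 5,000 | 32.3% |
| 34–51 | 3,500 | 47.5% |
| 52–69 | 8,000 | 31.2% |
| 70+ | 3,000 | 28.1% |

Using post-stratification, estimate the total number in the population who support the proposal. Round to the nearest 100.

Estimated count per cell = population count × respondent percentage:
  18–30: 5,500 × 8.8% = 484
  31–33: 5,000 × 32.3% = 1615
  34–51: 3,500 × 47.5% = 1662.5
  52–69: 8,000 × 31.2% = 2496
  70+: 3,000 × 28.1% = 843
Estimated total = 7100.5 → 7,100.

7,100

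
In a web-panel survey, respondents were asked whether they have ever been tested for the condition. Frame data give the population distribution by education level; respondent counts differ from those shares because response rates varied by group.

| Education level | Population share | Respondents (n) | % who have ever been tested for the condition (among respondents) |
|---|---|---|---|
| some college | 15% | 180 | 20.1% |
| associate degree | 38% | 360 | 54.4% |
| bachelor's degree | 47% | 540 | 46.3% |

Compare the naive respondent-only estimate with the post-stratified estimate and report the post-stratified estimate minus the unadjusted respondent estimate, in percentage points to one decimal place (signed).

+0.8 percentage points

Naive respondent-only estimate (weights = respondent counts):
  (180/1080)×20.1 + (360/1080)×54.4 + (540/1080)×46.3 = 44.6333%
Post-stratifying to population shares instead:
  0.15×20.1 + 0.38×54.4 + 0.47×46.3 = 45.448%
Difference = 45.448 − 44.6333 = 0.8147 pp.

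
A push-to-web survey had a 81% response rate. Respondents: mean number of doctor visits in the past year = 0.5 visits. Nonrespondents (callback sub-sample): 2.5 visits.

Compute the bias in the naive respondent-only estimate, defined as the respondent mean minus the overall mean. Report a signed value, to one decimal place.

-0.4

Nonresponse fraction = 1 − 0.81 = 0.19.
Bias = (nonresponse fraction) × (respondent mean − nonrespondent mean)
     = 0.19 × (0.5 − 2.5) = 0.19 × -2 = -0.38.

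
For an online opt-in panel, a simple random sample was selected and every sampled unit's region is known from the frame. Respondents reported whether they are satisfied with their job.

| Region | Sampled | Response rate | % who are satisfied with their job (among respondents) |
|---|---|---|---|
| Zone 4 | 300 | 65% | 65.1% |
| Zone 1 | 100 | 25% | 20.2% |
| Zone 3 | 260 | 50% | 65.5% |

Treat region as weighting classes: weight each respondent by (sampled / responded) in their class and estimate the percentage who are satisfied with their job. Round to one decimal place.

With weight = n_sampled/n_responded per class, the weighted class total is n_sampled:
  Zone 4: 300 × 65.1 = 19,530
  Zone 1: 100 × 20.2 = 2020
  Zone 3: 260 × 65.5 = 17,030
Adjusted estimate = 38,580 / 660 = 58.4545 → 58.5%.

58.5%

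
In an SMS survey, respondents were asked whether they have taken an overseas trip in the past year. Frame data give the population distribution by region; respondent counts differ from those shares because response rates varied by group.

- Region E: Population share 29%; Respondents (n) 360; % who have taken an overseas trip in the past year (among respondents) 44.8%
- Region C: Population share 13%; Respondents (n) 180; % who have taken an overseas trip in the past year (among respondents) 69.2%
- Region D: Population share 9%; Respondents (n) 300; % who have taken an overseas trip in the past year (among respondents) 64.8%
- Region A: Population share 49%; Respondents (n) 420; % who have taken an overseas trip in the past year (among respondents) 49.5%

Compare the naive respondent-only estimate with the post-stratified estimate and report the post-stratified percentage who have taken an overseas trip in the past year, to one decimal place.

Unadjusted (pooled respondent) estimate weights by respondent counts:
  (360/1260)×44.8 + (180/1260)×69.2 + (300/1260)×64.8 + (420/1260)×49.5 = 54.6143%
Post-stratified estimate weights by population shares:
  0.29×44.8 + 0.13×69.2 + 0.09×64.8 + 0.49×49.5 = 52.075%

52.1%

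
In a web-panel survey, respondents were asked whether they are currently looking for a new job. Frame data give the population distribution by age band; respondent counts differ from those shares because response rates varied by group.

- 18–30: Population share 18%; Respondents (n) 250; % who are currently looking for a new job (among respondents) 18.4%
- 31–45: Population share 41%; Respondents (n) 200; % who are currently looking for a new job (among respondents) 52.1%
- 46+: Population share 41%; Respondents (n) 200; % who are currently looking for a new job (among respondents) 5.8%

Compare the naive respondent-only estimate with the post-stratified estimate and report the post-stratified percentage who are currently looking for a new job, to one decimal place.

27.1%

Naive respondent-only estimate (weights = respondent counts):
  (250/650)×18.4 + (200/650)×52.1 + (200/650)×5.8 = 24.8923%
Post-stratified estimate weights by population shares:
  0.18×18.4 + 0.41×52.1 + 0.41×5.8 = 27.051%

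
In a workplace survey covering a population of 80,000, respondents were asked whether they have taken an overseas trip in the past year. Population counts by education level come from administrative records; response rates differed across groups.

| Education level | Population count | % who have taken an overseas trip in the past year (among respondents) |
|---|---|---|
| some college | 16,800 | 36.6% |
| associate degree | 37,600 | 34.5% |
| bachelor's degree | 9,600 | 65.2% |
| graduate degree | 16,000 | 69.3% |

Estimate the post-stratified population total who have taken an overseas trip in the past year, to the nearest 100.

Estimated count per cell = population count × respondent percentage:
  some college: 16,800 × 36.6% = 6148.8
  associate degree: 37,600 × 34.5% = 12,972
  bachelor's degree: 9,600 × 65.2% = 6259.2
  graduate degree: 16,000 × 69.3% = 11,088
Estimated total = 36,468 → 36,500.

36,500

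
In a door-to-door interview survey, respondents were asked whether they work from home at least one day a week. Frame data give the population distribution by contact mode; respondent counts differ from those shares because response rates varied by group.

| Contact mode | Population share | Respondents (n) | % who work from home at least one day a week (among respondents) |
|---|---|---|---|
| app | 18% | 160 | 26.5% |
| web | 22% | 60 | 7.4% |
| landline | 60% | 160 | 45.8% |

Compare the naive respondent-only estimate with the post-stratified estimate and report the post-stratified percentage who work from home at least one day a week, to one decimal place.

Without adjustment, the pooled respondent share is:
  (160/380)×26.5 + (60/380)×7.4 + (160/380)×45.8 = 31.6105%
Reweighting by population contact mode shares:
  0.18×26.5 + 0.22×7.4 + 0.6×45.8 = 33.878%

33.9%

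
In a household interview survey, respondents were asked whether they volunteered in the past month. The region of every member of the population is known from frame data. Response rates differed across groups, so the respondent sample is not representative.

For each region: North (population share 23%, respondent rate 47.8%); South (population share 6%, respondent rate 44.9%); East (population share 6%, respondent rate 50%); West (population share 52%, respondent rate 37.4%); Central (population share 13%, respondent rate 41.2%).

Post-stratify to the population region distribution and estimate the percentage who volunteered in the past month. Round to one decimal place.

41.5%

Post-stratification weights by population share, not respondent share:
  North: 0.23 × 47.8 = 10.994
  South: 0.06 × 44.9 = 2.694
  East: 0.06 × 50 = 3
  West: 0.52 × 37.4 = 19.448
  Central: 0.13 × 41.2 = 5.356
Post-stratified estimate = 41.492 → 41.5%.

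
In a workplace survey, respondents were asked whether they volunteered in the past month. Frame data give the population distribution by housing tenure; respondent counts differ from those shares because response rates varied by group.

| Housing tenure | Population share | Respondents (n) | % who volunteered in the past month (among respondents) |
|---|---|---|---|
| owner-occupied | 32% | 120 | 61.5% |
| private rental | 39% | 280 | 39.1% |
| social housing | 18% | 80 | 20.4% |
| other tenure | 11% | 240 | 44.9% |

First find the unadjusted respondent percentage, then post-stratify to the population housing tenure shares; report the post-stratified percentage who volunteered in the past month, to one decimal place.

43.5%

Without adjustment, the pooled respondent share is:
  (120/720)×61.5 + (280/720)×39.1 + (80/720)×20.4 + (240/720)×44.9 = 42.6889%
Reweighting by population housing tenure shares:
  0.32×61.5 + 0.39×39.1 + 0.18×20.4 + 0.11×44.9 = 43.54%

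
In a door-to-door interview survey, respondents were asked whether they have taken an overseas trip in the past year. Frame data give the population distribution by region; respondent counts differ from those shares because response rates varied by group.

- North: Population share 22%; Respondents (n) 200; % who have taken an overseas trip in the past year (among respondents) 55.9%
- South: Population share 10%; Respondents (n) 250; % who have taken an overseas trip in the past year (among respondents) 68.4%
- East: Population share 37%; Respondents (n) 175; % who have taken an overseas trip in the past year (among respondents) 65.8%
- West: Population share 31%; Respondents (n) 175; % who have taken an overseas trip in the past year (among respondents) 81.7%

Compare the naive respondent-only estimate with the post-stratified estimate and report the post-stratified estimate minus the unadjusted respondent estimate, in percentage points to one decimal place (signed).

Naive respondent-only estimate (weights = respondent counts):
  (200/800)×55.9 + (250/800)×68.4 + (175/800)×65.8 + (175/800)×81.7 = 67.6156%
Reweighting by population region shares:
  0.22×55.9 + 0.1×68.4 + 0.37×65.8 + 0.31×81.7 = 68.811%
Difference = 68.811 − 67.6156 = 1.1954 pp.

+1.2 percentage points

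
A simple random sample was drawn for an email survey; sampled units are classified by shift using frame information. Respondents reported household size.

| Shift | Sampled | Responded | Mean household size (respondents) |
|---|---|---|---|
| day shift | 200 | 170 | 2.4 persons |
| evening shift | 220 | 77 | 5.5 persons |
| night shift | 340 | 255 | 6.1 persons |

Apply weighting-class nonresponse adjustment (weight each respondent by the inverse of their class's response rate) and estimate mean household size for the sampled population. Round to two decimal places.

Response rates by class: day shift 170/200 = 85%, evening shift 77/220 = 35%, night shift 255/340 = 75%.
Each respondent's weight = sampled/responded in their class; summing within a class gives n_sampled, so:
  day shift: 200 × 2.4 = 480
  evening shift: 220 × 5.5 = 1210
  night shift: 340 × 6.1 = 2074
Adjusted estimate = 3764 / 760 = 4.95263 → 4.95.

4.95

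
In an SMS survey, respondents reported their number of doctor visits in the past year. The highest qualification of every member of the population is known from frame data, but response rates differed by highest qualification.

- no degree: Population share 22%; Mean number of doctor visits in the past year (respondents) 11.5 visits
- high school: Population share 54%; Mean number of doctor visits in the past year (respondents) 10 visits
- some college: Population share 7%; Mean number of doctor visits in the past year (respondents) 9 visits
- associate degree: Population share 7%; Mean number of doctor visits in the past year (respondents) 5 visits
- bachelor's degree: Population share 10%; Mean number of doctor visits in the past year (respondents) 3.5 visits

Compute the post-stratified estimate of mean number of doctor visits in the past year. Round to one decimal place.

9.3

Reweight to the known highest qualification distribution:
  no degree: 0.22 × 11.5 = 2.53
  high school: 0.54 × 10 = 5.4
  some college: 0.07 × 9 = 0.63
  associate degree: 0.07 × 5 = 0.35
  bachelor's degree: 0.1 × 3.5 = 0.35
Post-stratified estimate = 9.26 → 9.3.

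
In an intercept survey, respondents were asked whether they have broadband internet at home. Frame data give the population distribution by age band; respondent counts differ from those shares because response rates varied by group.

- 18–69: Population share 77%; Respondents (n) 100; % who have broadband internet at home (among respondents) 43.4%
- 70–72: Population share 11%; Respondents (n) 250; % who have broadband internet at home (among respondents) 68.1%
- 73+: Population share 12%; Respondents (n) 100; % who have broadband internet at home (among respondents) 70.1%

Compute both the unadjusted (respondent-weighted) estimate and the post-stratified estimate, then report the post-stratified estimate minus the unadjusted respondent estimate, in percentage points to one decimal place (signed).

-13.7 percentage points

Without adjustment, the pooled respondent share is:
  (100/450)×43.4 + (250/450)×68.1 + (100/450)×70.1 = 63.0556%
Reweighting by population age band shares:
  0.77×43.4 + 0.11×68.1 + 0.12×70.1 = 49.321%
Difference = 49.321 − 63.0556 = -13.7346 pp.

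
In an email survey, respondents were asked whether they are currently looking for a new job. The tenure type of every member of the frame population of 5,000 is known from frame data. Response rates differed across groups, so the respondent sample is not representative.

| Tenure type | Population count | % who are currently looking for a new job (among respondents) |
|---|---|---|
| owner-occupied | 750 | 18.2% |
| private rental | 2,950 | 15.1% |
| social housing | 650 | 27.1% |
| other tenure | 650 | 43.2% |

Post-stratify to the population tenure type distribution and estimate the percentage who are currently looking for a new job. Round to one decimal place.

20.8%

Each cell contributes population-share × respondent value:
  owner-occupied: (750/5,000) × 18.2 = 2.73
  private rental: (2,950/5,000) × 15.1 = 8.909
  social housing: (650/5,000) × 27.1 = 3.523
  other tenure: (650/5,000) × 43.2 = 5.616
Post-stratified estimate = 20.778 → 20.8%.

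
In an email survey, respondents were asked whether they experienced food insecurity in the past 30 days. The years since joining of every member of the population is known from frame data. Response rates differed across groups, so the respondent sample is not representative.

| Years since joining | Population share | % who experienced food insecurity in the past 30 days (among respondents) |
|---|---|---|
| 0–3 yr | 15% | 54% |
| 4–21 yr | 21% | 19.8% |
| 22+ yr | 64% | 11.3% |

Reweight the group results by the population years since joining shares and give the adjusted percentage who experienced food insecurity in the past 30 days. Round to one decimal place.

Reweight to the known years since joining distribution:
  0–3 yr: 0.15 × 54 = 8.1
  4–21 yr: 0.21 × 19.8 = 4.158
  22+ yr: 0.64 × 11.3 = 7.232
Post-stratified estimate = 19.49 → 19.5%.

19.5%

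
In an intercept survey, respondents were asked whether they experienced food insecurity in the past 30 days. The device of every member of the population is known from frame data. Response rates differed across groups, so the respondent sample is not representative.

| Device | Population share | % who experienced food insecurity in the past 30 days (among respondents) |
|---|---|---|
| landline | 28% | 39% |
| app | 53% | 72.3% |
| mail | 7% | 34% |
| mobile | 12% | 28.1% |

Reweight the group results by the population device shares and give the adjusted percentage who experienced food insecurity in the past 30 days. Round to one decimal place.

55.0%

Each cell contributes population-share × respondent value:
  landline: 0.28 × 39 = 10.92
  app: 0.53 × 72.3 = 38.319
  mail: 0.07 × 34 = 2.38
  mobile: 0.12 × 28.1 = 3.372
Post-stratified estimate = 54.991 → 55.0%.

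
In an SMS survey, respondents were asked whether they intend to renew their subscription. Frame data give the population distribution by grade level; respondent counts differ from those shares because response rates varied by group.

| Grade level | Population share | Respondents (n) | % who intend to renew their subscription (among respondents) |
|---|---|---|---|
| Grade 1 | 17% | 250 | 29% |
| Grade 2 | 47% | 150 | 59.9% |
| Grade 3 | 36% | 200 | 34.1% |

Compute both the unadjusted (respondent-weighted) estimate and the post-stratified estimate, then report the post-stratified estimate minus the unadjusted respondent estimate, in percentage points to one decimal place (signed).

+6.9 percentage points

Without adjustment, the pooled respondent share is:
  (250/600)×29 + (150/600)×59.9 + (200/600)×34.1 = 38.425%
Post-stratified estimate weights by population shares:
  0.17×29 + 0.47×59.9 + 0.36×34.1 = 45.359%
Difference = 45.359 − 38.425 = 6.934 pp.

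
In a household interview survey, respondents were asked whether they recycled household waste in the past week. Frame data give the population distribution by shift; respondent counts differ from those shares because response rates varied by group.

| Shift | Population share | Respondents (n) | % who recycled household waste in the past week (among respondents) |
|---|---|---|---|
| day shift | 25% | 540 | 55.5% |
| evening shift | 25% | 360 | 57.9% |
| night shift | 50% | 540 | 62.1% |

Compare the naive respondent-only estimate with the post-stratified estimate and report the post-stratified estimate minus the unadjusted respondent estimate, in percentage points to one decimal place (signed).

+0.8 percentage points

Naive respondent-only estimate (weights = respondent counts):
  (540/1440)×55.5 + (360/1440)×57.9 + (540/1440)×62.1 = 58.575%
Post-stratifying to population shares instead:
  0.25×55.5 + 0.25×57.9 + 0.5×62.1 = 59.4%
Difference = 59.4 − 58.575 = 0.825 pp.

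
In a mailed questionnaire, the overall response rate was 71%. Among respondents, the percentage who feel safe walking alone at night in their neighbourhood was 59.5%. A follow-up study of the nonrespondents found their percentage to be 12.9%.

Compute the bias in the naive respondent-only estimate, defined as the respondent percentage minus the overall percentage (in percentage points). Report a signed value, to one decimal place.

+13.5 percentage points

Nonresponse fraction = 1 − 0.71 = 0.29.
Bias = (nonresponse fraction) × (respondent percentage − nonrespondent percentage)
     = 0.29 × (59.5 − 12.9) = 0.29 × 46.6 = 13.514.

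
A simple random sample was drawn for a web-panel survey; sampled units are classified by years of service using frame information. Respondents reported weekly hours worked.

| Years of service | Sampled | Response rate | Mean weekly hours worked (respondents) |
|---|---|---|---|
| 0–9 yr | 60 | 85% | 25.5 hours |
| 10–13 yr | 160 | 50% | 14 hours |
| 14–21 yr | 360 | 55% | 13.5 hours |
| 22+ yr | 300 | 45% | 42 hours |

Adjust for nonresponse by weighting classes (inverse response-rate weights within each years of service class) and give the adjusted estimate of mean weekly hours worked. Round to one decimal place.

24.1

With weight = n_sampled/n_responded per class, the weighted class total is n_sampled:
  0–9 yr: 60 × 25.5 = 1530
  10–13 yr: 160 × 14 = 2240
  14–21 yr: 360 × 13.5 = 4860
  22+ yr: 300 × 42 = 12,600
Adjusted estimate = 21,230 / 880 = 24.125 → 24.1.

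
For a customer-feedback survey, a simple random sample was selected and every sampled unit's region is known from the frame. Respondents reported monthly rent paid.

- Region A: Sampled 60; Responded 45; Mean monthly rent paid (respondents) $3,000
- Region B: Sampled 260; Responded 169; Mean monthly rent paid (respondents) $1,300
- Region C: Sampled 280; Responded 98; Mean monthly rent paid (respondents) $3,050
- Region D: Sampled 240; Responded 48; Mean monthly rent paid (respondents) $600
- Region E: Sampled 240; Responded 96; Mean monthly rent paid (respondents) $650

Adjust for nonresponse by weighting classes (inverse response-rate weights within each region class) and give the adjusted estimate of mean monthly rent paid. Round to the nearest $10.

$1,550

Class response rates: Region A 45/60 = 75%, Region B 169/260 = 65%, Region C 98/280 = 35%, Region D 48/240 = 20%, Region E 96/240 = 40%.
With weight = n_sampled/n_responded per class, the weighted class total is n_sampled:
  Region A: 60 × 3000 = 180,000
  Region B: 260 × 1300 = 338,000
  Region C: 280 × 3050 = 854,000
  Region D: 240 × 600 = 144,000
  Region E: 240 × 650 = 156,000
Adjusted estimate = 1,672,000 / 1,080 = 1548.15 → $1,550.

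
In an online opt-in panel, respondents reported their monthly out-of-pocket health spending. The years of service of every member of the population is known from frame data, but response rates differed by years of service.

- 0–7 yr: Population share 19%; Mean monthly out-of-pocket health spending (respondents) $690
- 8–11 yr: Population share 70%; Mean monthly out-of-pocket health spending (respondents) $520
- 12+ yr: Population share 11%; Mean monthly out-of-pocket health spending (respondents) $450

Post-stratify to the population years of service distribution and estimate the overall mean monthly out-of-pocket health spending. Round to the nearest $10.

Weight each group's respondent value by its population share:
  0–7 yr: 0.19 × 690 = 131.1
  8–11 yr: 0.7 × 520 = 364
  12+ yr: 0.11 × 450 = 49.5
Post-stratified estimate = 544.6 → $540.

$540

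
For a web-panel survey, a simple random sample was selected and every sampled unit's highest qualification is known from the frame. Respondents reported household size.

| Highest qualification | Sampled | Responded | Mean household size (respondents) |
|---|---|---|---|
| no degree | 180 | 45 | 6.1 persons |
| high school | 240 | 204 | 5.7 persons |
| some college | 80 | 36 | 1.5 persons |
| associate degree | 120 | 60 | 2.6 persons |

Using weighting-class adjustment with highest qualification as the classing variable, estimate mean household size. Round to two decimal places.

Class response rates: no degree 45/180 = 25%, high school 204/240 = 85%, some college 36/80 = 45%, associate degree 60/120 = 50%.
Inverse-response-rate weighting restores each class to its sampled count, so class totals weight by n_sampled:
  no degree: 180 × 6.1 = 1098
  high school: 240 × 5.7 = 1368
  some college: 80 × 1.5 = 120
  associate degree: 120 × 2.6 = 312
Adjusted estimate = 2898 / 620 = 4.67419 → 4.67.

4.67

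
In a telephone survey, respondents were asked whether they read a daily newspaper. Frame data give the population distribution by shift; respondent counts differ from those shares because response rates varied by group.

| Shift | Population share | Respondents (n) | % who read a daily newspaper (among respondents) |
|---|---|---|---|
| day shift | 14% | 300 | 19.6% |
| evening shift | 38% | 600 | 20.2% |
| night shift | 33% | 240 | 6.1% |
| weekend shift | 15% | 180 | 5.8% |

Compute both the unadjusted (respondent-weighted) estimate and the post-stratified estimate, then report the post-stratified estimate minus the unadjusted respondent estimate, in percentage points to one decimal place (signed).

Unadjusted (pooled respondent) estimate weights by respondent counts:
  (300/1320)×19.6 + (600/1320)×20.2 + (240/1320)×6.1 + (180/1320)×5.8 = 15.5364%
Post-stratified estimate weights by population shares:
  0.14×19.6 + 0.38×20.2 + 0.33×6.1 + 0.15×5.8 = 13.303%
Difference = 13.303 − 15.5364 = -2.2334 pp.

-2.2 percentage points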